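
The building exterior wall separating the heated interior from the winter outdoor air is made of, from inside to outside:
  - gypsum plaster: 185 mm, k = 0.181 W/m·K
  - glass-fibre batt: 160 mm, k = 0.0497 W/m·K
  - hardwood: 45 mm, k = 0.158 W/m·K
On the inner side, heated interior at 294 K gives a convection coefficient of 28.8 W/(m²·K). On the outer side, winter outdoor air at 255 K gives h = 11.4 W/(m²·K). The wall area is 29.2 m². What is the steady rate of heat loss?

Q ≈ 245 W

Treating each layer as a thermal resistance in series:
R_inner film = 1/(h_i·A) = 1/(28.8×29.2) = 0.001189 K/W
R_gypsum plaster = L/(kA) = 0.185/(0.181×29.2) = 0.035 K/W
R_glass-fibre batt = L/(kA) = 0.16/(0.0497×29.2) = 0.1103 K/W
R_hardwood = L/(kA) = 0.045/(0.158×29.2) = 0.009754 K/W
R_outer film = 1/(h_o·A) = 1/(11.4×29.2) = 0.003004 K/W
R_total = 0.1592 K/W
Q = ΔT / R_total = 39 / 0.1592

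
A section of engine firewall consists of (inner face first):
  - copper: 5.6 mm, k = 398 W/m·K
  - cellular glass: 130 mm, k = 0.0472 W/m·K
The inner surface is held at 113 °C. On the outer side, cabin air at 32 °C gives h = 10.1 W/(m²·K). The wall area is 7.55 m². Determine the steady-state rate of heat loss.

Q ≈ 214 W

Series thermal resistances:
R_copper = L/(kA) = 0.0056/(398×7.55) = 1.864×10^-6 K/W
R_cellular glass = L/(kA) = 0.13/(0.0472×7.55) = 0.3648 K/W
R_outer film = 1/(h_o·A) = 1/(10.1×7.55) = 0.01311 K/W
R_total = 0.3779 K/W
Q = ΔT / R_total = 81 / 0.3779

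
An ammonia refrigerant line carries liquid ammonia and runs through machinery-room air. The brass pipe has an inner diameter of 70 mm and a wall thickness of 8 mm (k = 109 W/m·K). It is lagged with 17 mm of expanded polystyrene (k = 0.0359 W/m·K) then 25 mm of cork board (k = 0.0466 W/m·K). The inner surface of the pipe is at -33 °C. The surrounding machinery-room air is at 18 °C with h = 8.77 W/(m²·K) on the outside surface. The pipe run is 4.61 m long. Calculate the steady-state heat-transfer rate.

Cylindrical conduction, so R = ln(r₂/r₁)/(2πkL) per layer, in series:
R_brass pipe wall = ln(43/35)/(2π×109×4.61) = 6.52×10^-5 K/W
R_expanded polystyrene = ln(60/43)/(2π×0.0359×4.61) = 0.3204 K/W
R_cork board = ln(85/60)/(2π×0.0466×4.61) = 0.258 K/W
R_outer film = 1/(h_o·2πr_oL) = 1/(8.77×2π×0.085×4.61) = 0.04631 K/W
R_total = 0.6248 K/W
Q = ΔT/R_total = 51/0.6248

Q ≈ 81.6 W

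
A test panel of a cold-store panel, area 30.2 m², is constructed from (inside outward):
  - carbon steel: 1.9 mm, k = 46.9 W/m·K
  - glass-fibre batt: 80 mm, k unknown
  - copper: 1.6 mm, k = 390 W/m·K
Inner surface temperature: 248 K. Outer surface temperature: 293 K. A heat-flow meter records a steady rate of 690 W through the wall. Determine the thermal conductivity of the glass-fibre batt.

k ≈ 0.0406 W/(m·K)

Using the resistance-network approach (series):
R_carbon steel = L/(kA) = 0.0019/(46.9×30.2) = 1.341×10^-6 K/W
R_copper = L/(kA) = 0.0016/(390×30.2) = 1.358×10^-7 K/W
Sum of known resistances R_other = 1.477×10^-6 K/W
Total R = ΔT/Q = 45/690 = 0.06522 K/W
R_glass-fibre batt = R_total − R_other = 0.06522 K/W
k = L/(R·A) = 0.08/(0.06522×30.2)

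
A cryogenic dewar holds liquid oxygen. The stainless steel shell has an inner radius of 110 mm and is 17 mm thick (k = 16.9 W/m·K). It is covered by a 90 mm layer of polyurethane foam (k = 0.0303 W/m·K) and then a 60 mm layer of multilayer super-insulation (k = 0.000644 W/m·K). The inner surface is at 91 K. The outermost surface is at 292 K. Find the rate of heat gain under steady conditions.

For a spherical shell R = (1/r₁ − 1/r₂)/(4πk); film R = 1/(h·4πr²). In series:
R_stainless steel shell = (1/0.11 − 1/0.127)/(4π×16.9) = 0.00573 K/W
R_polyurethane foam = (1/0.127 − 1/0.217)/(4π×0.0303) = 8.577 K/W
R_multilayer super-insulation = (1/0.217 − 1/0.277)/(4π×0.000644) = 123.3 K/W
R_total = 131.9 K/W
Q = ΔT/R_total = 201/131.9

Q ≈ 1.52 W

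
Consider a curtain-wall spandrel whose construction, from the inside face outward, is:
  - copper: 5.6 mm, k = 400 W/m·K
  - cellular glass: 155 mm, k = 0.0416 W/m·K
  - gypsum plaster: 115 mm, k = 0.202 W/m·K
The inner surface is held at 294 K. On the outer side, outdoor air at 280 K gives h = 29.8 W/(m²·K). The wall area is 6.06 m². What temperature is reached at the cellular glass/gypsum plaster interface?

T ≈ 282 K

Series thermal resistances:
R_copper = L/(kA) = 0.0056/(400×6.06) = 2.31×10^-6 K/W
R_cellular glass = L/(kA) = 0.155/(0.0416×6.06) = 0.6148 K/W
R_gypsum plaster = L/(kA) = 0.115/(0.202×6.06) = 0.09395 K/W
R_outer film = 1/(h_o·A) = 1/(29.8×6.06) = 0.005537 K/W
R_total = 0.7143 K/W;  Q = ΔT/R_total = 14/0.7143 = 19.6 W
T_interface = T_inner − Q·ΣR(inner→interface) = 294 − 19.6×0.6148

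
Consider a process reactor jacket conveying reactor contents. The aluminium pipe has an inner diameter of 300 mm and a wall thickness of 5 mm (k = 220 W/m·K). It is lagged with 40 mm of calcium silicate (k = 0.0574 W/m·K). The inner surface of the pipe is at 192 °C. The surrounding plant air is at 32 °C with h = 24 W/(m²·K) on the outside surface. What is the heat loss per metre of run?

q′ ≈ 239 W/m

Cylindrical conduction, so R = ln(r₂/r₁)/(2πkL) per layer, in series:
R_aluminium pipe wall = ln(155/150)/(2π×220×1) = 2.372×10^-5 K/W
R_calcium silicate = ln(195/155)/(2π×0.0574×1) = 0.6365 K/W
R_outer film = 1/(h_o·2πr_oL) = 1/(24×2π×0.195×1) = 0.03401 K/W
R_total = 0.6706 K/W
Q = ΔT/R_total = 160/0.6706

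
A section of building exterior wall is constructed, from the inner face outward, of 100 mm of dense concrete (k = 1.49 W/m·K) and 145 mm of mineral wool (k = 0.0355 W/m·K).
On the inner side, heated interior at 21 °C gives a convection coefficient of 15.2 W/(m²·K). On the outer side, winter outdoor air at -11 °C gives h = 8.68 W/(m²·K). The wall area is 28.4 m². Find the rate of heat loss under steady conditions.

Q ≈ 210 W

Treating each layer as a thermal resistance in series:
R_inner film = 1/(h_i·A) = 1/(15.2×28.4) = 0.002317 K/W
R_dense concrete = L/(kA) = 0.1/(1.49×28.4) = 0.002363 K/W
R_mineral wool = L/(kA) = 0.145/(0.0355×28.4) = 0.1438 K/W
R_outer film = 1/(h_o·A) = 1/(8.68×28.4) = 0.004057 K/W
R_total = 0.1526 K/W
Q = ΔT / R_total = 32 / 0.1526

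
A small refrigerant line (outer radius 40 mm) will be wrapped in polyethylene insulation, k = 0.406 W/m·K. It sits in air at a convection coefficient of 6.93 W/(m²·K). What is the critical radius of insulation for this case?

For a cylinder r_cr = k/h = 0.406/6.93
r_cr = 58.6 mm; since the bare radius (40 mm) is below r_cr, adding a thin layer of insulation will *increase* heat loss.

r_cr ≈ 58.6 mm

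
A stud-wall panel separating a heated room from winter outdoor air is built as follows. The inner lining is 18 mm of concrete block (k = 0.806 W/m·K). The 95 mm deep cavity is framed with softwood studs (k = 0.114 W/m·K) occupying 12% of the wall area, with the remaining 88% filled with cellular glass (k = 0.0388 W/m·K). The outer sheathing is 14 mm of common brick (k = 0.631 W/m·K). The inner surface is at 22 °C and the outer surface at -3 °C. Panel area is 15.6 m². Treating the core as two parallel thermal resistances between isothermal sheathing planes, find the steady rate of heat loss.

Q ≈ 192 W

Sheathing layers in series; stud and cavity paths in parallel between them.
R_inner = 0.018/(0.806×15.6) = 0.001432 K/W
R_stud  = 0.095/(0.114×0.12×15.6) = 0.4452 K/W
R_cav   = 0.095/(0.0388×0.88×15.6) = 0.1784 K/W
1/R_core = 1/R_stud + 1/R_cav → R_core = 0.1273 K/W
R_outer = 0.014/(0.631×15.6) = 0.001422 K/W
R_total = 0.1302 K/W
Q = ΔT/R_total = 25/0.1302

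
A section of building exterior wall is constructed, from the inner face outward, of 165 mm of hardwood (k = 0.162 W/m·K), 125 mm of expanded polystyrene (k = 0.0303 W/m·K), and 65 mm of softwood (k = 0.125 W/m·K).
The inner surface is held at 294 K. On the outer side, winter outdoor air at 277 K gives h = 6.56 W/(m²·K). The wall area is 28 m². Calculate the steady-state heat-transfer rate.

Thermal resistances in series:
R_hardwood = L/(kA) = 0.165/(0.162×28) = 0.03638 K/W
R_expanded polystyrene = L/(kA) = 0.125/(0.0303×28) = 0.1473 K/W
R_softwood = L/(kA) = 0.065/(0.125×28) = 0.01857 K/W
R_outer film = 1/(h_o·A) = 1/(6.56×28) = 0.005444 K/W
R_total = 0.2077 K/W
Q = ΔT / R_total = 17 / 0.2077

Q ≈ 81.8 W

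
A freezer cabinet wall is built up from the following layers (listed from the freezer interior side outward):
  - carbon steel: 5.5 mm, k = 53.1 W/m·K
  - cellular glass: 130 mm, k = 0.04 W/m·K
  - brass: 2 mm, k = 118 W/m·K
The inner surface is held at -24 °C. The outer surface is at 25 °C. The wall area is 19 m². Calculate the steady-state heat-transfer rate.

Q ≈ 286 W

Using the resistance-network approach (series):
R_carbon steel = L/(kA) = 0.0055/(53.1×19) = 5.451×10^-6 K/W
R_cellular glass = L/(kA) = 0.13/(0.04×19) = 0.1711 K/W
R_brass = L/(kA) = 0.002/(118×19) = 8.921×10^-7 K/W
R_total = 0.1711 K/W
Q = ΔT / R_total = 49 / 0.1711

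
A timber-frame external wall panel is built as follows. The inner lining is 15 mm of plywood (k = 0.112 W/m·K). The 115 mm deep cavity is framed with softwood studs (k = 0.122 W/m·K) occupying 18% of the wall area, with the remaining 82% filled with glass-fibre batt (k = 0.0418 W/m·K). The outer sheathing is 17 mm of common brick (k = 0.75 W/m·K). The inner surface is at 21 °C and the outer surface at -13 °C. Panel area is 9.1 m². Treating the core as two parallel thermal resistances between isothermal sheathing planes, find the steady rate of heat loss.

Q ≈ 141 W

Sheathing layers in series; stud and cavity paths in parallel between them.
R_inner = 0.015/(0.112×9.1) = 0.01472 K/W
R_stud  = 0.115/(0.122×0.18×9.1) = 0.5755 K/W
R_cav   = 0.115/(0.0418×0.82×9.1) = 0.3687 K/W
1/R_core = 1/R_stud + 1/R_cav → R_core = 0.2247 K/W
R_outer = 0.017/(0.75×9.1) = 0.002491 K/W
R_total = 0.2419 K/W
Q = ΔT/R_total = 34/0.2419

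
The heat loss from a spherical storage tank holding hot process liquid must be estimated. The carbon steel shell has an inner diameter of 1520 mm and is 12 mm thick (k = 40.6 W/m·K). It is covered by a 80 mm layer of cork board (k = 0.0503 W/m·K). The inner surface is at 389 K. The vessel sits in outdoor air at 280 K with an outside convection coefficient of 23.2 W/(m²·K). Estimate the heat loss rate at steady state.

For a spherical shell R = (1/r₁ − 1/r₂)/(4πk); film R = 1/(h·4πr²). In series:
R_carbon steel shell = (1/0.76 − 1/0.772)/(4π×40.6) = 4.009×10^-5 K/W
R_cork board = (1/0.772 − 1/0.852)/(4π×0.0503) = 0.1924 K/W
R_outer film = 1/(h·4πr_o²) = 1/(23.2×4π×0.852²) = 0.004725 K/W
R_total = 0.1972 K/W
Q = ΔT/R_total = 109/0.1972

Q ≈ 553 W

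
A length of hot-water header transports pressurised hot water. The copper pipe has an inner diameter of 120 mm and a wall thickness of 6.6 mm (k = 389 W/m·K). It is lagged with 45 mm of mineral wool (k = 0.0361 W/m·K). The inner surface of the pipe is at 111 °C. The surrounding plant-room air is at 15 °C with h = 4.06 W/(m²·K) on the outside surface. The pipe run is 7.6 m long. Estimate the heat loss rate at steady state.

Radial resistances (cylindrical: R_cond = ln(r_o/r_i)/(2πkL), R_conv = 1/(h·2πrL)):
R_copper pipe wall = ln(66.6/60)/(2π×389×7.6) = 5.618×10^-6 K/W
R_mineral wool = ln(111.6/66.6)/(2π×0.0361×7.6) = 0.2995 K/W
R_outer film = 1/(h_o·2πr_oL) = 1/(4.06×2π×0.1116×7.6) = 0.04622 K/W
R_total = 0.3457 K/W
Q = ΔT/R_total = 96/0.3457

Q ≈ 278 W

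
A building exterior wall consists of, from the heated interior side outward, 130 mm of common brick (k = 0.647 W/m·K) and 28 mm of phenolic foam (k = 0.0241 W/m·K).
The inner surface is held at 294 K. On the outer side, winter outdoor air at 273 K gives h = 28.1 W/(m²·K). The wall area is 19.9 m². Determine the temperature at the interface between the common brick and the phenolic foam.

T ≈ 291 K

Using the resistance-network approach (series):
R_common brick = L/(kA) = 0.13/(0.647×19.9) = 0.0101 K/W
R_phenolic foam = L/(kA) = 0.028/(0.0241×19.9) = 0.05838 K/W
R_outer film = 1/(h_o·A) = 1/(28.1×19.9) = 0.001788 K/W
R_total = 0.07027 K/W;  Q = ΔT/R_total = 21/0.07027 = 298.9 W
T_interface = T_inner − Q·ΣR(inner→interface) = 294 − 299×0.0101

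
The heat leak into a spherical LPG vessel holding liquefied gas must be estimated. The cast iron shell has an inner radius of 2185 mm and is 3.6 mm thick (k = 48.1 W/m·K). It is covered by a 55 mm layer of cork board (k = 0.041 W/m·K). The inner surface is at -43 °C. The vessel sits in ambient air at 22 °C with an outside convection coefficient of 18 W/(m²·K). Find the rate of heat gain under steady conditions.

For a spherical shell R = (1/r₁ − 1/r₂)/(4πk); film R = 1/(h·4πr²). In series:
R_cast iron shell = (1/2.185 − 1/2.1886)/(4π×48.1) = 1.245×10^-6 K/W
R_cork board = (1/2.1886 − 1/2.2436)/(4π×0.041) = 0.02174 K/W
R_outer film = 1/(h·4πr_o²) = 1/(18×4π×2.2436²) = 8.783×10^-4 K/W
R_total = 0.02262 K/W
Q = ΔT/R_total = 65/0.02262

Q ≈ 2870 W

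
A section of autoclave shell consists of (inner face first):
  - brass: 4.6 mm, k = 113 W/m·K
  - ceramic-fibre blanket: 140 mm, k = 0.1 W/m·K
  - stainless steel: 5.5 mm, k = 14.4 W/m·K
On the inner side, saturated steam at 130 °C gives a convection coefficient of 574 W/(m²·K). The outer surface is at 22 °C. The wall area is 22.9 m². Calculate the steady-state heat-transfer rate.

Q ≈ 1760 W

Model the wall as resistances in series:
R_inner film = 1/(h_i·A) = 1/(574×22.9) = 7.608×10^-5 K/W
R_brass = L/(kA) = 0.0046/(113×22.9) = 1.778×10^-6 K/W
R_ceramic-fibre blanket = L/(kA) = 0.14/(0.1×22.9) = 0.06114 K/W
R_stainless steel = L/(kA) = 0.0055/(14.4×22.9) = 1.668×10^-5 K/W
R_total = 0.06123 K/W
Q = ΔT / R_total = 108 / 0.06123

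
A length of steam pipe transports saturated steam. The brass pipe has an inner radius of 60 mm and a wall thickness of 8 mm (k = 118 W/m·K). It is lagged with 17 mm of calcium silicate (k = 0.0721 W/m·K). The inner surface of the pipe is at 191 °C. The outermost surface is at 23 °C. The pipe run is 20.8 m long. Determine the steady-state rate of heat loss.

Q ≈ 7090 W

Radial resistances (cylindrical: R_cond = ln(r_o/r_i)/(2πkL), R_conv = 1/(h·2πrL)):
R_brass pipe wall = ln(68/60)/(2π×118×20.8) = 8.116×10^-6 K/W
R_calcium silicate = ln(85/68)/(2π×0.0721×20.8) = 0.02368 K/W
R_total = 0.02369 K/W
Q = ΔT/R_total = 168/0.02369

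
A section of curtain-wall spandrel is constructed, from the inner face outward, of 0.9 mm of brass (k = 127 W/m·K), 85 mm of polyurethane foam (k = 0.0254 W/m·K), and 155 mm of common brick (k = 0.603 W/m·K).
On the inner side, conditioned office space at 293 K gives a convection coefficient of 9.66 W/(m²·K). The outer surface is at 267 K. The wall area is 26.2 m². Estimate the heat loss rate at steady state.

Q ≈ 184 W

Treating each layer as a thermal resistance in series:
R_inner film = 1/(h_i·A) = 1/(9.66×26.2) = 0.003951 K/W
R_brass = L/(kA) = 0.0009/(127×26.2) = 2.705×10^-7 K/W
R_polyurethane foam = L/(kA) = 0.085/(0.0254×26.2) = 0.1277 K/W
R_common brick = L/(kA) = 0.155/(0.603×26.2) = 0.009811 K/W
R_total = 0.1415 K/W
Q = ΔT / R_total = 26 / 0.1415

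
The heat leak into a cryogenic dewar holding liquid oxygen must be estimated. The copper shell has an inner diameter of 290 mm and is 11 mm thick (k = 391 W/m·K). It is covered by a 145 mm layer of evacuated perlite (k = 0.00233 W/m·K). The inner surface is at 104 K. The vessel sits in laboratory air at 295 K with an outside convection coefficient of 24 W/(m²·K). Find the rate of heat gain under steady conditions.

Q ≈ 1.81 W

Radial (spherical) resistances in series:
R_copper shell = (1/0.145 − 1/0.156)/(4π×391) = 9.897×10^-5 K/W
R_evacuated perlite = (1/0.156 − 1/0.301)/(4π×0.00233) = 105.5 K/W
R_outer film = 1/(h·4πr_o²) = 1/(24×4π×0.301²) = 0.0366 K/W
R_total = 105.5 K/W
Q = ΔT/R_total = 191/105.5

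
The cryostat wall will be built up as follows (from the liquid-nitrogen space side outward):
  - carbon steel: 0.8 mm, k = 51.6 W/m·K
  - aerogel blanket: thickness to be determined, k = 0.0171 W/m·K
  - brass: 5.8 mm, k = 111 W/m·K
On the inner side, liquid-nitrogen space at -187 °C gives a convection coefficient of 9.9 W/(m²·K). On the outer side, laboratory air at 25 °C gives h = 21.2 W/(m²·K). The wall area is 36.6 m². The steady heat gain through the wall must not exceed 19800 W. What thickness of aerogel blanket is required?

L ≈ 4.17 mm

Series thermal resistances:
R_inner film = 1/(h_i·A) = 1/(9.9×36.6) = 0.00276 K/W
R_carbon steel = L/(kA) = 0.0008/(51.6×36.6) = 4.236×10^-7 K/W
R_brass = L/(kA) = 0.0058/(111×36.6) = 1.428×10^-6 K/W
R_outer film = 1/(h_o·A) = 1/(21.2×36.6) = 0.001289 K/W
Sum of the known resistances R_other = 0.00405 K/W
Required total resistance R_tot = ΔT/Q_allow = 212/19800 = 0.01071 K/W
R_aerogel blanket = R_tot − R_other = 0.006657 K/W
L = R·k·A = 0.006657×0.0171×36.6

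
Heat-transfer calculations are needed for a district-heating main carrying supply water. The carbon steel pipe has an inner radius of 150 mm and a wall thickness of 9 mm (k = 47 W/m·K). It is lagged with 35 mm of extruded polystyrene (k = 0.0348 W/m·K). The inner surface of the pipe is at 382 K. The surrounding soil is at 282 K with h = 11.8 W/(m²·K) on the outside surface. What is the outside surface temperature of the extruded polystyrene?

T ≈ 289 K

Treating each annulus and film as a series resistance:
R_carbon steel pipe wall = ln(159/150)/(2π×47×1) = 1.973×10^-4 K/W
R_extruded polystyrene = ln(194/159)/(2π×0.0348×1) = 0.9099 K/W
R_outer film = 1/(h_o·2πr_oL) = 1/(11.8×2π×0.194×1) = 0.06952 K/W
R_total = 0.9796 K/W
Q = ΔT/R_total = 100/0.9796
Q = 102 W/m
T_interface = T_inner − Q·ΣR(inner→interface) = 382 − 102×0.9101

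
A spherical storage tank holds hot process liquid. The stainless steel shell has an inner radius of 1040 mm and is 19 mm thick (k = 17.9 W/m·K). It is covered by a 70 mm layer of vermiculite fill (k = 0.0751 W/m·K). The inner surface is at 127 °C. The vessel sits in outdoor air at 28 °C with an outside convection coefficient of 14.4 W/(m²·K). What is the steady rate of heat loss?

Each spherical layer contributes R = (1/r_i − 1/r_o)/(4πk):
R_stainless steel shell = (1/1.04 − 1/1.059)/(4π×17.9) = 7.669×10^-5 K/W
R_vermiculite fill = (1/1.059 − 1/1.129)/(4π×0.0751) = 0.06204 K/W
R_outer film = 1/(h·4πr_o²) = 1/(14.4×4π×1.129²) = 0.004336 K/W
R_total = 0.06645 K/W
Q = ΔT/R_total = 99/0.06645

Q ≈ 1490 W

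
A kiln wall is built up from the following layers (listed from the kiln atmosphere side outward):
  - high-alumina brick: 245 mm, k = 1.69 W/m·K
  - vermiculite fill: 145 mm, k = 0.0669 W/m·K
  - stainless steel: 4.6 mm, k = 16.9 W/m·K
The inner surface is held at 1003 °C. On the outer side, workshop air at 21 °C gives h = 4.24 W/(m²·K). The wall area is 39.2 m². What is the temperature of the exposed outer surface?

T ≈ 112 °C

Treating each layer as a thermal resistance in series:
R_high-alumina brick = L/(kA) = 0.245/(1.69×39.2) = 0.003698 K/W
R_vermiculite fill = L/(kA) = 0.145/(0.0669×39.2) = 0.05529 K/W
R_stainless steel = L/(kA) = 0.0046/(16.9×39.2) = 6.944×10^-6 K/W
R_outer film = 1/(h_o·A) = 1/(4.24×39.2) = 0.006017 K/W
R_total = 0.06501 K/W;  Q = ΔT/R_total = 982/0.06501 = 15100 W
T_interface = T_inner − Q·ΣR(inner→interface) = 1003 − 15100×0.059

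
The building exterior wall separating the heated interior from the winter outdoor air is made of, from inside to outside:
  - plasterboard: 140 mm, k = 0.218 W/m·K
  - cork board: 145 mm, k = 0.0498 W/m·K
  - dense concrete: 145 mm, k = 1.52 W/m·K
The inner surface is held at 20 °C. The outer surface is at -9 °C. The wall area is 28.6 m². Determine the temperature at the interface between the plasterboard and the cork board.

Thermal resistances in series:
R_plasterboard = L/(kA) = 0.14/(0.218×28.6) = 0.02245 K/W
R_cork board = L/(kA) = 0.145/(0.0498×28.6) = 0.1018 K/W
R_dense concrete = L/(kA) = 0.145/(1.52×28.6) = 0.003335 K/W
R_total = 0.1276 K/W;  Q = ΔT/R_total = 29/0.1276 = 227.3 W
T_interface = T_inner − Q·ΣR(inner→interface) = 20 − 227×0.02245

T ≈ 14.9 °C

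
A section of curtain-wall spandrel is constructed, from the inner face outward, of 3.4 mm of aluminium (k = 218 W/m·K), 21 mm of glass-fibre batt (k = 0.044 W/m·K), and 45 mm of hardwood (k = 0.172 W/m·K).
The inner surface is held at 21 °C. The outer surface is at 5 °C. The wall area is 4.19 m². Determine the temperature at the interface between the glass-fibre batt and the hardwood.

T ≈ 10.7 °C

Model the wall as resistances in series:
R_aluminium = L/(kA) = 0.0034/(218×4.19) = 3.722×10^-6 K/W
R_glass-fibre batt = L/(kA) = 0.021/(0.044×4.19) = 0.1139 K/W
R_hardwood = L/(kA) = 0.045/(0.172×4.19) = 0.06244 K/W
R_total = 0.1764 K/W;  Q = ΔT/R_total = 16/0.1764 = 90.73 W
T_interface = T_inner − Q·ΣR(inner→interface) = 21 − 90.7×0.1139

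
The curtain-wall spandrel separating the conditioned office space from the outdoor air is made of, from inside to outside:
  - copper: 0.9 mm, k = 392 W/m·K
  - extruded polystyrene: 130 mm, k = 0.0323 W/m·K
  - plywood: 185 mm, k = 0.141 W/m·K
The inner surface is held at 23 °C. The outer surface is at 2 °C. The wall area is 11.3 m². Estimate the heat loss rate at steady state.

Treating each layer as a thermal resistance in series:
R_copper = L/(kA) = 0.0009/(392×11.3) = 2.032×10^-7 K/W
R_extruded polystyrene = L/(kA) = 0.13/(0.0323×11.3) = 0.3562 K/W
R_plywood = L/(kA) = 0.185/(0.141×11.3) = 0.1161 K/W
R_total = 0.4723 K/W
Q = ΔT / R_total = 21 / 0.4723

Q ≈ 44.5 W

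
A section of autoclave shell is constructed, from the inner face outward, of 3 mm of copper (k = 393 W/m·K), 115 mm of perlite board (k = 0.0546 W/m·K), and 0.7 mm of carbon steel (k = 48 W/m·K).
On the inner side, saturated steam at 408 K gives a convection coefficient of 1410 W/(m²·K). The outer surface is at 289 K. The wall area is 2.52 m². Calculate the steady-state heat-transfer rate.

Q ≈ 142 W

Thermal resistances in series:
R_inner film = 1/(h_i·A) = 1/(1410×2.52) = 2.814×10^-4 K/W
R_copper = L/(kA) = 0.003/(393×2.52) = 3.029×10^-6 K/W
R_perlite board = L/(kA) = 0.115/(0.0546×2.52) = 0.8358 K/W
R_carbon steel = L/(kA) = 0.0007/(48×2.52) = 5.787×10^-6 K/W
R_total = 0.8361 K/W
Q = ΔT / R_total = 119 / 0.8361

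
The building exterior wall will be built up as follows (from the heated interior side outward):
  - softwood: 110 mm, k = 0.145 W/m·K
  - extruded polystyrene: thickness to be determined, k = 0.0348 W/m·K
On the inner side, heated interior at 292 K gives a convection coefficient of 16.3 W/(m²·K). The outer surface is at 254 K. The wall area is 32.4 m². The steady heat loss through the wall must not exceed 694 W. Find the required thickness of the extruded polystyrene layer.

Using the resistance-network approach (series):
R_inner film = 1/(h_i·A) = 1/(16.3×32.4) = 0.001894 K/W
R_softwood = L/(kA) = 0.11/(0.145×32.4) = 0.02341 K/W
Sum of the known resistances R_other = 0.02531 K/W
Required total resistance R_tot = ΔT/Q_allow = 38/694 = 0.05476 K/W
R_extruded polystyrene = R_tot − R_other = 0.02945 K/W
L = R·k·A = 0.02945×0.0348×32.4

L ≈ 33.2 mm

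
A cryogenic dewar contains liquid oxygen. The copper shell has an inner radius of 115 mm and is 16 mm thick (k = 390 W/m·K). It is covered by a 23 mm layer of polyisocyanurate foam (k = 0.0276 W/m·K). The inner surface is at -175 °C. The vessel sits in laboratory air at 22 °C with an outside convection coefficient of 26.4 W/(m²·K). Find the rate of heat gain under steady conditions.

Radial (spherical) resistances in series:
R_copper shell = (1/0.115 − 1/0.131)/(4π×390) = 2.167×10^-4 K/W
R_polyisocyanurate foam = (1/0.131 − 1/0.154)/(4π×0.0276) = 3.287 K/W
R_outer film = 1/(h·4πr_o²) = 1/(26.4×4π×0.154²) = 0.1271 K/W
R_total = 3.414 K/W
Q = ΔT/R_total = 197/3.414

Q ≈ 57.7 W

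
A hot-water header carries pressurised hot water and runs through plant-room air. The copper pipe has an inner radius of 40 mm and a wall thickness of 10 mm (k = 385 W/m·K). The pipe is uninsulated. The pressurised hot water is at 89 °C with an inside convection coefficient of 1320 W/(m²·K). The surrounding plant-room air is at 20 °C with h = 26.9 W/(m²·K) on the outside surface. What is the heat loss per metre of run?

For a radial system each layer contributes R = ln(r_out/r_in)/(2πkL); films add R = 1/(hA).
R_inner film = 1/(h_i·2πr₁L) = 1/(1320×2π×0.04×1) = 0.003014 K/W
R_copper pipe wall = ln(50/40)/(2π×385×1) = 9.225×10^-5 K/W
R_outer film = 1/(h_o·2πr_oL) = 1/(26.9×2π×0.05×1) = 0.1183 K/W
R_total = 0.1214 K/W
Q = ΔT/R_total = 69/0.1214

q′ ≈ 568 W/m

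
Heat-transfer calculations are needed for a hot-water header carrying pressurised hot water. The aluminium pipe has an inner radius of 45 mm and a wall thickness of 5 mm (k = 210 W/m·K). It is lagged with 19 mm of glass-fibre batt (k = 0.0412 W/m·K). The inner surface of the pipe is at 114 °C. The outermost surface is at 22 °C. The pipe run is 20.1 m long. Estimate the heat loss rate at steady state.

Q ≈ 1490 W

Per-layer cylindrical resistances, series-summed:
R_aluminium pipe wall = ln(50/45)/(2π×210×20.1) = 3.973×10^-6 K/W
R_glass-fibre batt = ln(69/50)/(2π×0.0412×20.1) = 0.0619 K/W
R_total = 0.0619 K/W
Q = ΔT/R_total = 92/0.0619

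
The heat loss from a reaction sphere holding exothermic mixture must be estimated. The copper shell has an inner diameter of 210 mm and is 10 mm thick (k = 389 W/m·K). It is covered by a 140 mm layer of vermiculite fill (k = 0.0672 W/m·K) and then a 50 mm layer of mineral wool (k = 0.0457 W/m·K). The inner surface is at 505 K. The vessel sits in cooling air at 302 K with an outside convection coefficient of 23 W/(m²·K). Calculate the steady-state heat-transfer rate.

Spherical conduction: R = (1/r_in − 1/r_out)/(4πk) per layer; series-sum.
R_copper shell = (1/0.105 − 1/0.115)/(4π×389) = 1.694×10^-4 K/W
R_vermiculite fill = (1/0.115 − 1/0.255)/(4π×0.0672) = 5.653 K/W
R_mineral wool = (1/0.255 − 1/0.305)/(4π×0.0457) = 1.119 K/W
R_outer film = 1/(h·4πr_o²) = 1/(23×4π×0.305²) = 0.03719 K/W
R_total = 6.81 K/W
Q = ΔT/R_total = 203/6.81

Q ≈ 29.8 W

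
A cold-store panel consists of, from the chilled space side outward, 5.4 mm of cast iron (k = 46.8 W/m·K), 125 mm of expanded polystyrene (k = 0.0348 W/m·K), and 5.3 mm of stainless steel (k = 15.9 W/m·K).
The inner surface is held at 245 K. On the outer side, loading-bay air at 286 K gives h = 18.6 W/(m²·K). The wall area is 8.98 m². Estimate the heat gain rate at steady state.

Q ≈ 101 W

Series thermal resistances:
R_cast iron = L/(kA) = 0.0054/(46.8×8.98) = 1.285×10^-5 K/W
R_expanded polystyrene = L/(kA) = 0.125/(0.0348×8.98) = 0.4 K/W
R_stainless steel = L/(kA) = 0.0053/(15.9×8.98) = 3.712×10^-5 K/W
R_outer film = 1/(h_o·A) = 1/(18.6×8.98) = 0.005987 K/W
R_total = 0.406 K/W
Q = ΔT / R_total = 41 / 0.406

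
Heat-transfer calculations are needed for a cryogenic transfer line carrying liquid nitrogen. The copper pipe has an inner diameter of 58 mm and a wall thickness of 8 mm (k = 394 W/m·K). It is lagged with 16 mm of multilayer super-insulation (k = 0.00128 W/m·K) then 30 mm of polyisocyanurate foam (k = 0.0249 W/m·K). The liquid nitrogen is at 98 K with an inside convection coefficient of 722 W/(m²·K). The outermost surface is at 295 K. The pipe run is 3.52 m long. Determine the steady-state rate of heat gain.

Per-layer cylindrical resistances, series-summed:
R_inner film = 1/(h_i·2πr₁L) = 1/(722×2π×0.029×3.52) = 0.002159 K/W
R_copper pipe wall = ln(37/29)/(2π×394×3.52) = 2.796×10^-5 K/W
R_multilayer super-insulation = ln(53/37)/(2π×0.00128×3.52) = 12.69 K/W
R_polyisocyanurate foam = ln(83/53)/(2π×0.0249×3.52) = 0.8145 K/W
R_total = 13.51 K/W
Q = ΔT/R_total = 197/13.51

Q ≈ 14.6 W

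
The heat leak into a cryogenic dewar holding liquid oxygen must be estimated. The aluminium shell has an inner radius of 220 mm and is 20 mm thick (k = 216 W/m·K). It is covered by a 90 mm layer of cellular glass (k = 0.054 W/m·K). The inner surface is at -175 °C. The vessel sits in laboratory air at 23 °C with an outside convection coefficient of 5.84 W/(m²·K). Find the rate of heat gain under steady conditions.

Q ≈ 110 W

Radial (spherical) resistances in series:
R_aluminium shell = (1/0.22 − 1/0.24)/(4π×216) = 1.396×10^-4 K/W
R_cellular glass = (1/0.24 − 1/0.33)/(4π×0.054) = 1.675 K/W
R_outer film = 1/(h·4πr_o²) = 1/(5.84×4π×0.33²) = 0.1251 K/W
R_total = 1.8 K/W
Q = ΔT/R_total = 198/1.8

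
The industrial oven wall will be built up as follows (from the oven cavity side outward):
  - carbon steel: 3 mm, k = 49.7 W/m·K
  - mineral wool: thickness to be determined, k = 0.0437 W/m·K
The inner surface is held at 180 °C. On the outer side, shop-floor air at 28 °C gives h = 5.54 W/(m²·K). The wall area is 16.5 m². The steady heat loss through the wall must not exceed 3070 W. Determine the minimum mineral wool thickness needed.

L ≈ 27.8 mm

Series thermal resistances:
R_carbon steel = L/(kA) = 0.003/(49.7×16.5) = 3.658×10^-6 K/W
R_outer film = 1/(h_o·A) = 1/(5.54×16.5) = 0.01094 K/W
Sum of the known resistances R_other = 0.01094 K/W
Required total resistance R_tot = ΔT/Q_allow = 152/3070 = 0.04951 K/W
R_mineral wool = R_tot − R_other = 0.03857 K/W
L = R·k·A = 0.03857×0.0437×16.5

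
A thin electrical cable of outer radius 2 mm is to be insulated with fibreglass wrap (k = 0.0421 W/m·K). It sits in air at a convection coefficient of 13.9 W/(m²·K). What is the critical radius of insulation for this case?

For a cylinder r_cr = k/h = 0.0421/13.9
r_cr = 3.03 mm; since the bare radius (2 mm) is below r_cr, adding a thin layer of insulation will *increase* heat loss.

r_cr ≈ 3.03 mm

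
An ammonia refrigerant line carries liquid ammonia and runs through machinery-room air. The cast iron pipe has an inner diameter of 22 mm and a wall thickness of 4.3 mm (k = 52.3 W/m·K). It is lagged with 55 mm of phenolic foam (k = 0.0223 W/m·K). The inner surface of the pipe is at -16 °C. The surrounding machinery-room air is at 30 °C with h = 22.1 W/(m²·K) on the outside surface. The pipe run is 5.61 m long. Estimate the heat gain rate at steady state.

Q ≈ 23.5 W

For a radial system each layer contributes R = ln(r_out/r_in)/(2πkL); films add R = 1/(hA).
R_cast iron pipe wall = ln(15.3/11)/(2π×52.3×5.61) = 1.79×10^-4 K/W
R_phenolic foam = ln(70.3/15.3)/(2π×0.0223×5.61) = 1.94 K/W
R_outer film = 1/(h_o·2πr_oL) = 1/(22.1×2π×0.0703×5.61) = 0.01826 K/W
R_total = 1.958 K/W
Q = ΔT/R_total = 46/1.958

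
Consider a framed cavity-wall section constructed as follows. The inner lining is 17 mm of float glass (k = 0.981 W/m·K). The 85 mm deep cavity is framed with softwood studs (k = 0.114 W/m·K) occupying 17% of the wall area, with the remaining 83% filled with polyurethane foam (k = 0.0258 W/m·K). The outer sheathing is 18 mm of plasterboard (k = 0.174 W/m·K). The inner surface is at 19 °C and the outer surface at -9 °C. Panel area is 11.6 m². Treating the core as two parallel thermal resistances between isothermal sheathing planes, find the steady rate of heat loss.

Sheathing layers in series; stud and cavity paths in parallel between them.
R_inner = 0.017/(0.981×11.6) = 0.001494 K/W
R_stud  = 0.085/(0.114×0.17×11.6) = 0.3781 K/W
R_cav   = 0.085/(0.0258×0.83×11.6) = 0.3422 K/W
1/R_core = 1/R_stud + 1/R_cav → R_core = 0.1796 K/W
R_outer = 0.018/(0.174×11.6) = 0.008918 K/W
R_total = 0.19 K/W
Q = ΔT/R_total = 28/0.19

Q ≈ 147 W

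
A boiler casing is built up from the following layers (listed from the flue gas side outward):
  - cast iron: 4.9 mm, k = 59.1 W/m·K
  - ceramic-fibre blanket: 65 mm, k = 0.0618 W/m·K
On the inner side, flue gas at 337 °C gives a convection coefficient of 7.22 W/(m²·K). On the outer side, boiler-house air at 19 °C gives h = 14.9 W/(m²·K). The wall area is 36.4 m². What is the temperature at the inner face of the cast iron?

Series thermal resistances:
R_inner film = 1/(h_i·A) = 1/(7.22×36.4) = 0.003805 K/W
R_cast iron = L/(kA) = 0.0049/(59.1×36.4) = 2.278×10^-6 K/W
R_ceramic-fibre blanket = L/(kA) = 0.065/(0.0618×36.4) = 0.0289 K/W
R_outer film = 1/(h_o·A) = 1/(14.9×36.4) = 0.001844 K/W
R_total = 0.03455 K/W;  Q = ΔT/R_total = 318/0.03455 = 9205 W
T_interface = T_inner − Q·ΣR(inner→interface) = 337 − 9210×0.003805

T ≈ 302 °C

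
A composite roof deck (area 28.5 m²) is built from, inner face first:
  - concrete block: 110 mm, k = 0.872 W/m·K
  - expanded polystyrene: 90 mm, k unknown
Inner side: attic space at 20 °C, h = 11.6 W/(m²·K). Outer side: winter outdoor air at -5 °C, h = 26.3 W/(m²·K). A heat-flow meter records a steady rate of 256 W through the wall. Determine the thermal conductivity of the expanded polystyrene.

k ≈ 0.0355 W/(m·K)

Using the resistance-network approach (series):
R_inner film = 1/(h_i·A) = 1/(11.6×28.5) = 0.003025 K/W
R_concrete block = L/(kA) = 0.11/(0.872×28.5) = 0.004426 K/W
R_outer film = 1/(h_o·A) = 1/(26.3×28.5) = 0.001334 K/W
Sum of known resistances R_other = 0.008785 K/W
Total R = ΔT/Q = 25/256 = 0.09766 K/W
R_expanded polystyrene = R_total − R_other = 0.08887 K/W
k = L/(R·A) = 0.09/(0.08887×28.5)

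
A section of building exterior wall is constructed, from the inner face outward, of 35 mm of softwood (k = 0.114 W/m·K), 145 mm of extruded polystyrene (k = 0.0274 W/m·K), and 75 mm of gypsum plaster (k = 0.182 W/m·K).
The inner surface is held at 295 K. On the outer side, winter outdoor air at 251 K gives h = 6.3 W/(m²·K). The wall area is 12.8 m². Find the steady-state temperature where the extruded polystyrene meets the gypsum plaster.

T ≈ 255 K

Treating each layer as a thermal resistance in series:
R_softwood = L/(kA) = 0.035/(0.114×12.8) = 0.02399 K/W
R_extruded polystyrene = L/(kA) = 0.145/(0.0274×12.8) = 0.4134 K/W
R_gypsum plaster = L/(kA) = 0.075/(0.182×12.8) = 0.03219 K/W
R_outer film = 1/(h_o·A) = 1/(6.3×12.8) = 0.0124 K/W
R_total = 0.482 K/W;  Q = ΔT/R_total = 44/0.482 = 91.28 W
T_interface = T_inner − Q·ΣR(inner→interface) = 295 − 91.3×0.4374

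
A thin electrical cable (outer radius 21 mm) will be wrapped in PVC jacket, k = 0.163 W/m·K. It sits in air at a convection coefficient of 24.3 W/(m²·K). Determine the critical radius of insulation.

r_cr ≈ 6.71 mm

For a cylinder r_cr = k/h = 0.163/24.3
r_cr = 6.71 mm; since the bare radius (21 mm) is above r_cr, any added insulation will reduce heat loss.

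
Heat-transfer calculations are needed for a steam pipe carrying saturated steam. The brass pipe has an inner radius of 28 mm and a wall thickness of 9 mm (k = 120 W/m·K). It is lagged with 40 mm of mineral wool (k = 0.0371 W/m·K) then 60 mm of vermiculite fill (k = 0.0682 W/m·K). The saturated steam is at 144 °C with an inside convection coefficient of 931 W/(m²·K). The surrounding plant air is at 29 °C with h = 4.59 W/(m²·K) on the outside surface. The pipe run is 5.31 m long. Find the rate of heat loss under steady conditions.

Treating each annulus and film as a series resistance:
R_inner film = 1/(h_i·2πr₁L) = 1/(931×2π×0.028×5.31) = 0.00115 K/W
R_brass pipe wall = ln(37/28)/(2π×120×5.31) = 6.961×10^-5 K/W
R_mineral wool = ln(77/37)/(2π×0.0371×5.31) = 0.5921 K/W
R_vermiculite fill = ln(137/77)/(2π×0.0682×5.31) = 0.2532 K/W
R_outer film = 1/(h_o·2πr_oL) = 1/(4.59×2π×0.137×5.31) = 0.04766 K/W
R_total = 0.8942 K/W
Q = ΔT/R_total = 115/0.8942

Q ≈ 129 W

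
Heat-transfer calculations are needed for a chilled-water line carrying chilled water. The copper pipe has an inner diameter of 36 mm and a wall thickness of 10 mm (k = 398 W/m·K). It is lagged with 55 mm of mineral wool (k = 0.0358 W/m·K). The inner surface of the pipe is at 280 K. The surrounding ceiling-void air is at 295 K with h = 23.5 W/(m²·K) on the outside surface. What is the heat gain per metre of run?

Radial resistances (cylindrical: R_cond = ln(r_o/r_i)/(2πkL), R_conv = 1/(h·2πrL)):
R_copper pipe wall = ln(28/18)/(2π×398×1) = 1.767×10^-4 K/W
R_mineral wool = ln(83/28)/(2π×0.0358×1) = 4.831 K/W
R_outer film = 1/(h_o·2πr_oL) = 1/(23.5×2π×0.083×1) = 0.0816 K/W
R_total = 4.913 K/W
Q = ΔT/R_total = 15/4.913

q′ ≈ 3.05 W/m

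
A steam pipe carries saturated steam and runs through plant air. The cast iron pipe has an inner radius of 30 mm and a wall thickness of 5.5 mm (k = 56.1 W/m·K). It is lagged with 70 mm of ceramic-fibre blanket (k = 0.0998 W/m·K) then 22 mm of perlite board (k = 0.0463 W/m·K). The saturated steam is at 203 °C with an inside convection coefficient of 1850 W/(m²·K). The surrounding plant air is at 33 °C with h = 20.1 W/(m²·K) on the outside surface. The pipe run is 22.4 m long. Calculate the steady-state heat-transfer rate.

Q ≈ 1550 W

Radial resistances (cylindrical: R_cond = ln(r_o/r_i)/(2πkL), R_conv = 1/(h·2πrL)):
R_inner film = 1/(h_i·2πr₁L) = 1/(1850×2π×0.03×22.4) = 1.28×10^-4 K/W
R_cast iron pipe wall = ln(35.5/30)/(2π×56.1×22.4) = 2.132×10^-5 K/W
R_ceramic-fibre blanket = ln(105.5/35.5)/(2π×0.0998×22.4) = 0.07754 K/W
R_perlite board = ln(127.5/105.5)/(2π×0.0463×22.4) = 0.02907 K/W
R_outer film = 1/(h_o·2πr_oL) = 1/(20.1×2π×0.1275×22.4) = 0.002772 K/W
R_total = 0.1095 K/W
Q = ΔT/R_total = 170/0.1095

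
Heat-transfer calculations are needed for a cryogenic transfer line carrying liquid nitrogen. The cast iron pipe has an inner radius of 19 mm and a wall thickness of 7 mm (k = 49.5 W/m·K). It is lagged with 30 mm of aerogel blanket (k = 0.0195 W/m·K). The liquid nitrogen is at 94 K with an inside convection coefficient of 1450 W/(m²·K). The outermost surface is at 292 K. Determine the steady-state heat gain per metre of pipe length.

q′ ≈ 31.6 W/m

Per-layer cylindrical resistances, series-summed:
R_inner film = 1/(h_i·2πr₁L) = 1/(1450×2π×0.019×1) = 0.005777 K/W
R_cast iron pipe wall = ln(26/19)/(2π×49.5×1) = 0.001008 K/W
R_aerogel blanket = ln(56/26)/(2π×0.0195×1) = 6.262 K/W
R_total = 6.269 K/W
Q = ΔT/R_total = 198/6.269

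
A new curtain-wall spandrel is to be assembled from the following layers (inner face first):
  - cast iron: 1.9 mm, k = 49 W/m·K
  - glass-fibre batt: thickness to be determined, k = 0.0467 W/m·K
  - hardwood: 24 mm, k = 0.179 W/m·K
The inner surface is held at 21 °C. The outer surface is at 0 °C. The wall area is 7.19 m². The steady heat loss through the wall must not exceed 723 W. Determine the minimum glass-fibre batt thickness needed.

Model the wall as resistances in series:
R_cast iron = L/(kA) = 0.0019/(49×7.19) = 5.393×10^-6 K/W
R_hardwood = L/(kA) = 0.024/(0.179×7.19) = 0.01865 K/W
Sum of the known resistances R_other = 0.01865 K/W
Required total resistance R_tot = ΔT/Q_allow = 21/723 = 0.02905 K/W
R_glass-fibre batt = R_tot − R_other = 0.01039 K/W
L = R·k·A = 0.01039×0.0467×7.19

L ≈ 3.49 mm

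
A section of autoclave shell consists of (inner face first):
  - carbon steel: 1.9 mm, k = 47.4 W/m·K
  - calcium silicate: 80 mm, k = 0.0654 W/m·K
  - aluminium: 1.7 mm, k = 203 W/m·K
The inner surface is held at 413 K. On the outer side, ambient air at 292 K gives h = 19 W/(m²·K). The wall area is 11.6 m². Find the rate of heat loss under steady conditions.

Q ≈ 1100 W

Thermal resistances in series:
R_carbon steel = L/(kA) = 0.0019/(47.4×11.6) = 3.456×10^-6 K/W
R_calcium silicate = L/(kA) = 0.08/(0.0654×11.6) = 0.1055 K/W
R_aluminium = L/(kA) = 0.0017/(203×11.6) = 7.219×10^-7 K/W
R_outer film = 1/(h_o·A) = 1/(19×11.6) = 0.004537 K/W
R_total = 0.11 K/W
Q = ΔT / R_total = 121 / 0.11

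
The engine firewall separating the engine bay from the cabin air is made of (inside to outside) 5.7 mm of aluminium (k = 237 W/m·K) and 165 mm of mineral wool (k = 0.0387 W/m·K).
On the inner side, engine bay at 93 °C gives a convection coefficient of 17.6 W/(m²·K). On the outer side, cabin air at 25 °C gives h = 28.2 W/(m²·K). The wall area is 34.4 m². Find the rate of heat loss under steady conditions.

Q ≈ 537 W

Model the wall as resistances in series:
R_inner film = 1/(h_i·A) = 1/(17.6×34.4) = 0.001652 K/W
R_aluminium = L/(kA) = 0.0057/(237×34.4) = 6.991×10^-7 K/W
R_mineral wool = L/(kA) = 0.165/(0.0387×34.4) = 0.1239 K/W
R_outer film = 1/(h_o·A) = 1/(28.2×34.4) = 0.001031 K/W
R_total = 0.1266 K/W
Q = ΔT / R_total = 68 / 0.1266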